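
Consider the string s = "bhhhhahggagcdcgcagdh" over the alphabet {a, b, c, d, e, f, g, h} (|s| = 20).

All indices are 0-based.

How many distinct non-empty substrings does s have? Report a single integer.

rank→(start, suffix):
  0 → (9, 'agcdcgcagdh')
  1 → (16, 'agdh')
  2 → (5, 'ahggagcdcgcagdh')
  3 → (0, 'bhhhhahggagcdcgcagdh')
  4 → (15, 'cagdh')
  5 → (11, 'cdcgcagdh')
  6 → (13, 'cgcagdh')
  7 → (12, 'dcgcagdh')
  8 → (18, 'dh')
  9 → (8, 'gagcdcgcagdh')
  10 → (14, 'gcagdh')
  11 → (10, 'gcdcgcagdh')
  12 → (17, 'gdh')
  13 → (7, 'ggagcdcgcagdh')
  14 → (19, 'h')
  15 → (4, 'hahggagcdcgcagdh')
  16 → (6, 'hggagcdcgcagdh')
  17 → (3, 'hhahggagcdcgcagdh')
  18 → (2, 'hhhahggagcdcgcagdh')
  19 → (1, 'hhhhahggagcdcgcagdh')

SA = [9, 16, 5, 0, 15, 11, 13, 12, 18, 8, 14, 10, 17, 7, 19, 4, 6, 3, 2, 1]
i: (SA[i-1],SA[i]) lcp shared
  1: (9,16) 2 'ag'
  2: (16,5) 1 'a'
  3: (5,0) 0 ''
  4: (0,15) 0 ''
  5: (15,11) 1 'c'
  6: (11,13) 1 'c'
  7: (13,12) 0 ''
  8: (12,18) 1 'd'
  9: (18,8) 0 ''
  10: (8,14) 1 'g'
  11: (14,10) 2 'gc'
  12: (10,17) 1 'g'
  13: (17,7) 1 'g'
  14: (7,19) 0 ''
  15: (19,4) 1 'h'
  16: (4,6) 1 'h'
  17: (6,3) 1 'h'
  18: (3,2) 2 'hh'
  19: (2,1) 3 'hhh'

n(n+1)/2 = 20·21/2 = 210
Σ LCP = 0 + 2 + 1 + 0 + 0 + 1 + 1 + 0 + 1 + 0 + 1 + 2 + 1 + 1 + 0 + 1 + 1 + 1 + 2 + 3 = 19
distinct = 210 − 19 = 191

191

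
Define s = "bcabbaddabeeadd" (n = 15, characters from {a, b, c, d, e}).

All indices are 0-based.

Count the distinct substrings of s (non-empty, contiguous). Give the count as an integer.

106

rank→(start, suffix):
  0 → (2, 'abbaddabeeadd')
  1 → (8, 'abeeadd')
  2 → (12, 'add')
  3 → (5, 'addabeeadd')
  4 → (4, 'baddabeeadd')
  5 → (3, 'bbaddabeeadd')
  6 → (0, 'bcabbaddabeeadd')
  7 → (9, 'beeadd')
  8 → (1, 'cabbaddabeeadd')
  9 → (14, 'd')
  10 → (7, 'dabeeadd')
  11 → (13, 'dd')
  12 → (6, 'ddabeeadd')
  13 → (11, 'eadd')
  14 → (10, 'eeadd')

SA = [2, 8, 12, 5, 4, 3, 0, 9, 1, 14, 7, 13, 6, 11, 10]
i: (SA[i-1],SA[i]) lcp shared
  1: (2,8) 2 'ab'
  2: (8,12) 1 'a'
  3: (12,5) 3 'add'
  4: (5,4) 0 ''
  5: (4,3) 1 'b'
  6: (3,0) 1 'b'
  7: (0,9) 1 'b'
  8: (9,1) 0 ''
  9: (1,14) 0 ''
  10: (14,7) 1 'd'
  11: (7,13) 1 'd'
  12: (13,6) 2 'dd'
  13: (6,11) 0 ''
  14: (11,10) 1 'e'

n(n+1)/2 = 15·16/2 = 120
Σ LCP = 0 + 2 + 1 + 3 + 0 + 1 + 1 + 1 + 0 + 0 + 1 + 1 + 2 + 0 + 1 = 14
distinct = 120 − 14 = 106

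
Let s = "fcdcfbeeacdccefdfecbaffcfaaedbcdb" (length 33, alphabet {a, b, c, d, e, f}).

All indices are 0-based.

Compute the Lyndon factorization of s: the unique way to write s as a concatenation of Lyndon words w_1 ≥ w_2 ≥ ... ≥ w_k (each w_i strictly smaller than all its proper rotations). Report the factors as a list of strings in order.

emit factor 1: 'f' (i=0, period=1)
emit factor 2: 'cdcf' (i=1, period=4)
emit factor 3: 'bee' (i=5, period=3)
emit factor 4: 'acdccefdfecbaffcf' (i=8, period=17)
emit factor 5: 'aaedbcdb' (i=25, period=8)

["f", "cdcf", "bee", "acdccefdfecbaffcf", "aaedbcdb"]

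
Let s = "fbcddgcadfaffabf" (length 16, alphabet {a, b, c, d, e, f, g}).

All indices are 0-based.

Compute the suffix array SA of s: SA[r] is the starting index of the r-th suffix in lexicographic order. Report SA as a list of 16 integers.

rank | idx | suffix
   0 |  13 | abf
   1 |   7 | adfaffabf
   2 |  10 | affabf
   3 |   1 | bcddgcadfaffabf
   4 |  14 | bf
   5 |   6 | cadfaffabf
   6 |   2 | cddgcadfaffabf
   7 |   3 | ddgcadfaffabf
   8 |   8 | dfaffabf
   9 |   4 | dgcadfaffabf
  10 |  15 | f
  11 |  12 | fabf
  12 |   9 | faffabf
  13 |   0 | fbcddgcadfaffabf
  14 |  11 | ffabf
  15 |   5 | gcadfaffabf

[13, 7, 10, 1, 14, 6, 2, 3, 8, 4, 15, 12, 9, 0, 11, 5]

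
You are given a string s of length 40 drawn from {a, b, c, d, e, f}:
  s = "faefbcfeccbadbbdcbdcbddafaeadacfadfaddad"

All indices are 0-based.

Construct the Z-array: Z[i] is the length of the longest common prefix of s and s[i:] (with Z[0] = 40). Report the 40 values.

[40, 0, 0, 1, 0, 0, 1, 0, 0, 0, 0, 0, 0, 0, 0, 0, 0, 0, 0, 0, 0, 0, 0, 0, 3, 0, 0, 0, 0, 0, 0, 2, 0, 0, 2, 0, 0, 0, 0, 0]

Z[0]=40
i=1: outside box; Z[1]=0
i=2: outside box; Z[2]=0
i=3: outside box; Z[3]=1 extend→box=[3,4)
i=4: outside box; Z[4]=0
i=5: outside box; Z[5]=0
i=6: outside box; Z[6]=1 extend→box=[6,7)
i=7: outside box; Z[7]=0
i=8: outside box; Z[8]=0
i=9: outside box; Z[9]=0
i=10: outside box; Z[10]=0
i=11: outside box; Z[11]=0
i=12: outside box; Z[12]=0
i=13: outside box; Z[13]=0
i=14: outside box; Z[14]=0
i=15: outside box; Z[15]=0
i=16: outside box; Z[16]=0
i=17: outside box; Z[17]=0
i=18: outside box; Z[18]=0
i=19: outside box; Z[19]=0
i=20: outside box; Z[20]=0
i=21: outside box; Z[21]=0
i=22: outside box; Z[22]=0
i=23: outside box; Z[23]=0
i=24: outside box; Z[24]=3 extend→box=[24,27)
i=25: min(r-i=2, Z[1]=0)=0; Z[25]=0
i=26: min(r-i=1, Z[2]=0)=0; Z[26]=0
i=27: outside box; Z[27]=0
i=28: outside box; Z[28]=0
i=29: outside box; Z[29]=0
i=30: outside box; Z[30]=0
i=31: outside box; Z[31]=2 extend→box=[31,33)
i=32: min(r-i=1, Z[1]=0)=0; Z[32]=0
i=33: outside box; Z[33]=0
i=34: outside box; Z[34]=2 extend→box=[34,36)
i=35: min(r-i=1, Z[1]=0)=0; Z[35]=0
i=36: outside box; Z[36]=0
i=37: outside box; Z[37]=0
i=38: outside box; Z[38]=0
i=39: outside box; Z[39]=0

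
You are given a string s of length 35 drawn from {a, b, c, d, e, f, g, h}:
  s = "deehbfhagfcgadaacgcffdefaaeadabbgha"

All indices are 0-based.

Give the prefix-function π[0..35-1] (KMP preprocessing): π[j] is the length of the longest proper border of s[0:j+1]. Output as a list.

π[0] = 0
j=1 s[j]='e': π[1]=0 (border '')
j=2 s[j]='e': π[2]=0 (border '')
j=3 s[j]='h': π[3]=0 (border '')
j=4 s[j]='b': π[4]=0 (border '')
j=5 s[j]='f': π[5]=0 (border '')
j=6 s[j]='h': π[6]=0 (border '')
j=7 s[j]='a': π[7]=0 (border '')
j=8 s[j]='g': π[8]=0 (border '')
j=9 s[j]='f': π[9]=0 (border '')
j=10 s[j]='c': π[10]=0 (border '')
j=11 s[j]='g': π[11]=0 (border '')
j=12 s[j]='a': π[12]=0 (border '')
j=13 s[j]='d': π[13]=1 (border 'd')
j=14 s[j]='a': k: 1→0; π[14]=0 (border '')
j=15 s[j]='a': π[15]=0 (border '')
j=16 s[j]='c': π[16]=0 (border '')
j=17 s[j]='g': π[17]=0 (border '')
j=18 s[j]='c': π[18]=0 (border '')
j=19 s[j]='f': π[19]=0 (border '')
j=20 s[j]='f': π[20]=0 (border '')
j=21 s[j]='d': π[21]=1 (border 'd')
j=22 s[j]='e': π[22]=2 (border 'de')
j=23 s[j]='f': k: 2→0; π[23]=0 (border '')
j=24 s[j]='a': π[24]=0 (border '')
j=25 s[j]='a': π[25]=0 (border '')
j=26 s[j]='e': π[26]=0 (border '')
j=27 s[j]='a': π[27]=0 (border '')
j=28 s[j]='d': π[28]=1 (border 'd')
j=29 s[j]='a': k: 1→0; π[29]=0 (border '')
j=30 s[j]='b': π[30]=0 (border '')
j=31 s[j]='b': π[31]=0 (border '')
j=32 s[j]='g': π[32]=0 (border '')
j=33 s[j]='h': π[33]=0 (border '')
j=34 s[j]='a': π[34]=0 (border '')

[0, 0, 0, 0, 0, 0, 0, 0, 0, 0, 0, 0, 0, 1, 0, 0, 0, 0, 0, 0, 0, 1, 2, 0, 0, 0, 0, 0, 1, 0, 0, 0, 0, 0, 0]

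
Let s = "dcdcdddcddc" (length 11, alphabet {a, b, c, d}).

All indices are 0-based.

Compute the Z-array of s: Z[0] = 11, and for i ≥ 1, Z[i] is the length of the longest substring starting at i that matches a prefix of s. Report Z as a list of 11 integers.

[11, 0, 3, 0, 1, 1, 3, 0, 1, 2, 0]

Z[0]=11
i=1: i≥r, start 0; Z[1]=0
i=2: i≥r, start 0; Z[2]=3 grow→box=[2,5)
i=3: min(r-i=2, Z[1]=0)=0; Z[3]=0
i=4: min(r-i=1, Z[2]=3)=1; Z[4]=1
i=5: i≥r, start 0; Z[5]=1 grow→box=[5,6)
i=6: i≥r, start 0; Z[6]=3 grow→box=[6,9)
i=7: min(r-i=2, Z[1]=0)=0; Z[7]=0
i=8: min(r-i=1, Z[2]=3)=1; Z[8]=1
i=9: i≥r, start 0; Z[9]=2 grow→box=[9,11)
i=10: min(r-i=1, Z[1]=0)=0; Z[10]=0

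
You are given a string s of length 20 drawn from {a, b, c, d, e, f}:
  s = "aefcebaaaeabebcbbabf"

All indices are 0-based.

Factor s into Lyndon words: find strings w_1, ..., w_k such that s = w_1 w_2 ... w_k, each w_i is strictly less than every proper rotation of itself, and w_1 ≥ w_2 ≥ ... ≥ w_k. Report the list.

["aefceb", "aaaeabebcbbabf"]

emit factor 1: 'aefceb' (i=0, period=6)
emit factor 2: 'aaaeabebcbbabf' (i=6, period=14)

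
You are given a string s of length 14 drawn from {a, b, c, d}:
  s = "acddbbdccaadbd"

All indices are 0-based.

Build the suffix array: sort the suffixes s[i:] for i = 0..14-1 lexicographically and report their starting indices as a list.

[9, 0, 10, 4, 12, 5, 8, 7, 1, 13, 3, 11, 6, 2]

rank | idx | suffix
   0 |   9 | aadbd
   1 |   0 | acddbbdccaadbd
   2 |  10 | adbd
   3 |   4 | bbdccaadbd
   4 |  12 | bd
   5 |   5 | bdccaadbd
   6 |   8 | caadbd
   7 |   7 | ccaadbd
   8 |   1 | cddbbdccaadbd
   9 |  13 | d
  10 |   3 | dbbdccaadbd
  11 |  11 | dbd
  12 |   6 | dccaadbd
  13 |   2 | ddbbdccaadbd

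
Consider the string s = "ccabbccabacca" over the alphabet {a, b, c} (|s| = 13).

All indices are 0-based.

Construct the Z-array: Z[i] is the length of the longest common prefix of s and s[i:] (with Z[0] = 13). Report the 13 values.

Z[0]=13
i=1: i≥r, start 0; Z[1]=1 scan→box=[1,2)
i=2: i≥r, start 0; Z[2]=0
i=3: i≥r, start 0; Z[3]=0
i=4: i≥r, start 0; Z[4]=0
i=5: i≥r, start 0; Z[5]=4 scan→box=[5,9)
i=6: min(r-i=3, Z[1]=1)=1; Z[6]=1
i=7: min(r-i=2, Z[2]=0)=0; Z[7]=0
i=8: min(r-i=1, Z[3]=0)=0; Z[8]=0
i=9: i≥r, start 0; Z[9]=0
i=10: i≥r, start 0; Z[10]=3 scan→box=[10,13)
i=11: min(r-i=2, Z[1]=1)=1; Z[11]=1
i=12: min(r-i=1, Z[2]=0)=0; Z[12]=0

[13, 1, 0, 0, 0, 4, 1, 0, 0, 0, 3, 1, 0]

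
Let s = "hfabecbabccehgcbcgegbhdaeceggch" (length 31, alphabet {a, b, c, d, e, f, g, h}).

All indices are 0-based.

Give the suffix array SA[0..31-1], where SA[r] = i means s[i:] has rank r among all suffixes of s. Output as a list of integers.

sorted suffixes:
  #0 SA[0]=7  'abccehgcbcgegbhdaeceggch'
  #1 SA[1]=2  'abecbabccehgcbcgegbhdaeceggch'
  #2 SA[2]=23  'aeceggch'
  #3 SA[3]=6  'babccehgcbcgegbhdaeceggch'
  #4 SA[4]=8  'bccehgcbcgegbhdaeceggch'
  #5 SA[5]=15  'bcgegbhdaeceggch'
  #6 SA[6]=3  'becbabccehgcbcgegbhdaeceggch'
  #7 SA[7]=20  'bhdaeceggch'
  #8 SA[8]=5  'cbabccehgcbcgegbhdaeceggch'
  #9 SA[9]=14  'cbcgegbhdaeceggch'
  #10 SA[10]=9  'ccehgcbcgegbhdaeceggch'
  #11 SA[11]=25  'ceggch'
  #12 SA[12]=10  'cehgcbcgegbhdaeceggch'
  #13 SA[13]=16  'cgegbhdaeceggch'
  #14 SA[14]=29  'ch'
  #15 SA[15]=22  'daeceggch'
  #16 SA[16]=4  'ecbabccehgcbcgegbhdaeceggch'
  #17 SA[17]=24  'eceggch'
  #18 SA[18]=18  'egbhdaeceggch'
  #19 SA[19]=26  'eggch'
  #20 SA[20]=11  'ehgcbcgegbhdaeceggch'
  #21 SA[21]=1  'fabecbabccehgcbcgegbhdaeceggch'
  #22 SA[22]=19  'gbhdaeceggch'
  #23 SA[23]=13  'gcbcgegbhdaeceggch'
  #24 SA[24]=28  'gch'
  #25 SA[25]=17  'gegbhdaeceggch'
  #26 SA[26]=27  'ggch'
  #27 SA[27]=30  'h'
  #28 SA[28]=21  'hdaeceggch'
  #29 SA[29]=0  'hfabecbabccehgcbcgegbhdaeceggch'
  #30 SA[30]=12  'hgcbcgegbhdaeceggch'

[7, 2, 23, 6, 8, 15, 3, 20, 5, 14, 9, 25, 10, 16, 29, 22, 4, 24, 18, 26, 11, 1, 19, 13, 28, 17, 27, 30, 21, 0, 12]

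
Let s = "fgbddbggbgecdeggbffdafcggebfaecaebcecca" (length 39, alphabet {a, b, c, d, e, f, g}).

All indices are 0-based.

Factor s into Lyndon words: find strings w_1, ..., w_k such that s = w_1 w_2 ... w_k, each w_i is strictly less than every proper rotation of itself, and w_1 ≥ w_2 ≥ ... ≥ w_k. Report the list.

emit factor 1: 'fg' (i=0, period=2)
emit factor 2: 'bddbggbgecdeggbffd' (i=2, period=18)
emit factor 3: 'afcggebf' (i=20, period=8)
emit factor 4: 'aec' (i=28, period=3)
emit factor 5: 'aebcecc' (i=31, period=7)
emit factor 6: 'a' (i=38, period=1)

["fg", "bddbggbgecdeggbffd", "afcggebf", "aec", "aebcecc", "a"]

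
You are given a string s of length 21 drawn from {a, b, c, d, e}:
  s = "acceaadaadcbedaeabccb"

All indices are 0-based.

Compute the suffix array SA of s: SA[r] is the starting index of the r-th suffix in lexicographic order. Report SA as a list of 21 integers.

rank→(start, suffix):
  0 → (4, 'aadaadcbedaeabccb')
  1 → (7, 'aadcbedaeabccb')
  2 → (16, 'abccb')
  3 → (0, 'acceaadaadcbedaeabccb')
  4 → (5, 'adaadcbedaeabccb')
  5 → (8, 'adcbedaeabccb')
  6 → (14, 'aeabccb')
  7 → (20, 'b')
  8 → (17, 'bccb')
  9 → (11, 'bedaeabccb')
  10 → (19, 'cb')
  11 → (10, 'cbedaeabccb')
  12 → (18, 'ccb')
  13 → (1, 'cceaadaadcbedaeabccb')
  14 → (2, 'ceaadaadcbedaeabccb')
  15 → (6, 'daadcbedaeabccb')
  16 → (13, 'daeabccb')
  17 → (9, 'dcbedaeabccb')
  18 → (3, 'eaadaadcbedaeabccb')
  19 → (15, 'eabccb')
  20 → (12, 'edaeabccb')

[4, 7, 16, 0, 5, 8, 14, 20, 17, 11, 19, 10, 18, 1, 2, 6, 13, 9, 3, 15, 12]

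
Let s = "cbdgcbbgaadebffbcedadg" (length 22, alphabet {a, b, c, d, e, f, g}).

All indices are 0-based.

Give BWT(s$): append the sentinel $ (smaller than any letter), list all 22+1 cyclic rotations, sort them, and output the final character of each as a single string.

ggadcfcebg$beaabdcfbdbd

rank  rotation                 last
    0  $cbdgcbbgaadebffbcedadg  g
    1  aadebffbcedadg$cbdgcbbg  g
    2  adebffbcedadg$cbdgcbbga  a
    3  adg$cbdgcbbgaadebffbced  d
    4  bbgaadebffbcedadg$cbdgc  c
    5  bcedadg$cbdgcbbgaadebff  f
    6  bdgcbbgaadebffbcedadg$c  c
    7  bffbcedadg$cbdgcbbgaade  e
    8  bgaadebffbcedadg$cbdgcb  b
    9  cbbgaadebffbcedadg$cbdg  g
   10  cbdgcbbgaadebffbcedadg$  $
   11  cedadg$cbdgcbbgaadebffb  b
   12  dadg$cbdgcbbgaadebffbce  e
   13  debffbcedadg$cbdgcbbgaa  a
   14  dg$cbdgcbbgaadebffbceda  a
   15  dgcbbgaadebffbcedadg$cb  b
   16  ebffbcedadg$cbdgcbbgaad  d
   17  edadg$cbdgcbbgaadebffbc  c
   18  fbcedadg$cbdgcbbgaadebf  f
   19  ffbcedadg$cbdgcbbgaadeb  b
   20  g$cbdgcbbgaadebffbcedad  d
   21  gaadebffbcedadg$cbdgcbb  b
   22  gcbbgaadebffbcedadg$cbd  d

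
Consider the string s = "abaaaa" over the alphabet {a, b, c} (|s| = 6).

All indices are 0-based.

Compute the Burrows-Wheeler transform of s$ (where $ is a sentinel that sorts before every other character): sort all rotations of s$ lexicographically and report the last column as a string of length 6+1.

aaaab$a

rank  rotation last
    0  $abaaaa  a
    1  a$abaaa  a
    2  aa$abaa  a
    3  aaa$aba  a
    4  aaaa$ab  b
    5  abaaaa$  $
    6  baaaa$a  a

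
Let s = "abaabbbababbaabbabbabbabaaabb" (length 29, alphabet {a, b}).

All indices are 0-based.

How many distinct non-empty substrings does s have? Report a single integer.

rank→(start, suffix):
  0 → (24, 'aaabb')
  1 → (25, 'aabb')
  2 → (12, 'aabbabbabbabaaabb')
  3 → (2, 'aabbbababbaabbabbabbabaaabb')
  4 → (22, 'abaaabb')
  5 → (0, 'abaabbbababbaabbabbabbabaaabb')
  6 → (7, 'ababbaabbabbabbabaaabb')
  7 → (26, 'abb')
  8 → (9, 'abbaabbabbabbabaaabb')
  9 → (19, 'abbabaaabb')
  10 → (16, 'abbabbabaaabb')
  11 → (13, 'abbabbabbabaaabb')
  12 → (3, 'abbbababbaabbabbabbabaaabb')
  13 → (28, 'b')
  14 → (23, 'baaabb')
  15 → (11, 'baabbabbabbabaaabb')
  16 → (1, 'baabbbababbaabbabbabbabaaabb')
  17 → (21, 'babaaabb')
  18 → (6, 'bababbaabbabbabbabaaabb')
  19 → (8, 'babbaabbabbabbabaaabb')
  20 → (18, 'babbabaaabb')
  21 → (15, 'babbabbabaaabb')
  22 → (27, 'bb')
  23 → (10, 'bbaabbabbabbabaaabb')
  24 → (20, 'bbabaaabb')
  25 → (5, 'bbababbaabbabbabbabaaabb')
  26 → (17, 'bbabbabaaabb')
  27 → (14, 'bbabbabbabaaabb')
  28 → (4, 'bbbababbaabbabbabbabaaabb')

SA = [24, 25, 12, 2, 22, 0, 7, 26, 9, 19, 16, 13, 3, 28, 23, 11, 1, 21, 6, 8, 18, 15, 27, 10, 20, 5, 17, 14, 4]
[i] adj suffixes → lcp
  [1] 24/25 → 2 ('aa')
  [2] 25/12 → 4 ('aabb')
  [3] 12/2 → 4 ('aabb')
  [4] 2/22 → 1 ('a')
  [5] 22/0 → 4 ('abaa')
  [6] 0/7 → 3 ('aba')
  [7] 7/26 → 2 ('ab')
  [8] 26/9 → 3 ('abb')
  [9] 9/19 → 4 ('abba')
  [10] 19/16 → 5 ('abbab')
  [11] 16/13 → 8 ('abbabbab')
  [12] 13/3 → 3 ('abb')
  [13] 3/28 → 0 ('')
  [14] 28/23 → 1 ('b')
  [15] 23/11 → 3 ('baa')
  [16] 11/1 → 5 ('baabb')
  [17] 1/21 → 2 ('ba')
  [18] 21/6 → 4 ('baba')
  [19] 6/8 → 3 ('bab')
  [20] 8/18 → 5 ('babba')
  [21] 18/15 → 6 ('babbab')
  [22] 15/27 → 1 ('b')
  [23] 27/10 → 2 ('bb')
  [24] 10/20 → 3 ('bba')
  [25] 20/5 → 5 ('bbaba')
  [26] 5/17 → 4 ('bbab')
  [27] 17/14 → 7 ('bbabbab')
  [28] 14/4 → 2 ('bb')

n(n+1)/2 = 29·30/2 = 435
Σ LCP = 0 + 2 + 4 + 4 + 1 + 4 + 3 + 2 + 3 + 4 + 5 + 8 + 3 + 0 + 1 + 3 + 5 + 2 + 4 + 3 + 5 + 6 + 1 + 2 + 3 + 5 + 4 + 7 + 2 = 96
distinct = 435 − 96 = 339

339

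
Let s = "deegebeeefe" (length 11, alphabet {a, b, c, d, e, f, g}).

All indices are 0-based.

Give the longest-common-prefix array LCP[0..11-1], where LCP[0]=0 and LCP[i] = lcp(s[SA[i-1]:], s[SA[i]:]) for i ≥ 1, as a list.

rank | idx | suffix
   0 |   5 | beeefe
   1 |   0 | deegebeeefe
   2 |  10 | e
   3 |   4 | ebeeefe
   4 |   6 | eeefe
   5 |   7 | eefe
   6 |   1 | eegebeeefe
   7 |   8 | efe
   8 |   2 | egebeeefe
   9 |   9 | fe
  10 |   3 | gebeeefe

SA = [5, 0, 10, 4, 6, 7, 1, 8, 2, 9, 3]
i: (SA[i-1],SA[i]) lcp shared
  1: (5,0) 0 ''
  2: (0,10) 0 ''
  3: (10,4) 1 'e'
  4: (4,6) 1 'e'
  5: (6,7) 2 'ee'
  6: (7,1) 2 'ee'
  7: (1,8) 1 'e'
  8: (8,2) 1 'e'
  9: (2,9) 0 ''
  10: (9,3) 0 ''

[0, 0, 0, 1, 1, 2, 2, 1, 1, 0, 0]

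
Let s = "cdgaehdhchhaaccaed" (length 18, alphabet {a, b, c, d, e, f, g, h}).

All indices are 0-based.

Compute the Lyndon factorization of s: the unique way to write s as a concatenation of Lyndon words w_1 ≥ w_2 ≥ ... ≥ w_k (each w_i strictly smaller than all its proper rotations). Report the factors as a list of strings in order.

emit factor 1: 'cdg' (i=0, period=3)
emit factor 2: 'aehdhchh' (i=3, period=8)
emit factor 3: 'aaccaed' (i=11, period=7)

["cdg", "aehdhchh", "aaccaed"]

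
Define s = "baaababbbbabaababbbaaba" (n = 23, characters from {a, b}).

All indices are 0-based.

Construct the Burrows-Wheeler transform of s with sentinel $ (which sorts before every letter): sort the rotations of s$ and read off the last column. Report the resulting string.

abbbbaabaabba$babaabbaba

rank  rotation                  last
    0  $baaababbbbabaababbbaaba  a
    1  a$baaababbbbabaababbbaab  b
    2  aaababbbbabaababbbaaba$b  b
    3  aaba$baaababbbbabaababbb  b
    4  aababbbaaba$baaababbbbab  b
    5  aababbbbabaababbbaaba$ba  a
    6  aba$baaababbbbabaababbba  a
    7  abaababbbaaba$baaababbbb  b
    8  ababbbaaba$baaababbbbaba  a
    9  ababbbbabaababbbaaba$baa  a
   10  abbbaaba$baaababbbbabaab  b
   11  abbbbabaababbbaaba$baaab  b
   12  ba$baaababbbbabaababbbaa  a
   13  baaababbbbabaababbbaaba$  $
   14  baaba$baaababbbbabaababb  b
   15  baababbbaaba$baaababbbba  a
   16  babaababbbaaba$baaababbb  b
   17  babbbaaba$baaababbbbabaa  a
   18  babbbbabaababbbaaba$baaa  a
   19  bbaaba$baaababbbbabaabab  b
   20  bbabaababbbaaba$baaababb  b
   21  bbbaaba$baaababbbbabaaba  a
   22  bbbabaababbbaaba$baaabab  b
   23  bbbbabaababbbaaba$baaaba  a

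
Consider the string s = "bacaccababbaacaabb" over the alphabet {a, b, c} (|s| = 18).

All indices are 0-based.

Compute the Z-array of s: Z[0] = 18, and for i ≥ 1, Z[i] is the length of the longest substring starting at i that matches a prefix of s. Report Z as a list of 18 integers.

[18, 0, 0, 0, 0, 0, 0, 2, 0, 1, 2, 0, 0, 0, 0, 0, 1, 1]

Z[0]=18
i=1: outside box; Z[1]=0
i=2: outside box; Z[2]=0
i=3: outside box; Z[3]=0
i=4: outside box; Z[4]=0
i=5: outside box; Z[5]=0
i=6: outside box; Z[6]=0
i=7: outside box; Z[7]=2 grow→box=[7,9)
i=8: min(r-i=1, Z[1]=0)=0; Z[8]=0
i=9: outside box; Z[9]=1 grow→box=[9,10)
i=10: outside box; Z[10]=2 grow→box=[10,12)
i=11: min(r-i=1, Z[1]=0)=0; Z[11]=0
i=12: outside box; Z[12]=0
i=13: outside box; Z[13]=0
i=14: outside box; Z[14]=0
i=15: outside box; Z[15]=0
i=16: outside box; Z[16]=1 grow→box=[16,17)
i=17: outside box; Z[17]=1 grow→box=[17,18)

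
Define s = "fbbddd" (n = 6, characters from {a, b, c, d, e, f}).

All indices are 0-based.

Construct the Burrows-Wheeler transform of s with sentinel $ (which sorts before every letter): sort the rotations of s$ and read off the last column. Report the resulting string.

rank  rotation last
    0  $fbbddd  d
    1  bbddd$f  f
    2  bddd$fb  b
    3  d$fbbdd  d
    4  dd$fbbd  d
    5  ddd$fbb  b
    6  fbbddd$  $

dfbddb$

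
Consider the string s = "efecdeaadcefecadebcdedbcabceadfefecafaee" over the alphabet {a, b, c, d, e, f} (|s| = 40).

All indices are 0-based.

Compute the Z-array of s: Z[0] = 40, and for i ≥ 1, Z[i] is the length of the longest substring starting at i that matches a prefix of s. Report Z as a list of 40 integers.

[40, 0, 1, 0, 0, 1, 0, 0, 0, 0, 4, 0, 1, 0, 0, 0, 1, 0, 0, 0, 1, 0, 0, 0, 0, 0, 0, 1, 0, 0, 0, 4, 0, 1, 0, 0, 0, 0, 1, 1]

Z[0]=40
i=1: i≥r, start 0; Z[1]=0
i=2: i≥r, start 0; Z[2]=1 scan→box=[2,3)
i=3: i≥r, start 0; Z[3]=0
i=4: i≥r, start 0; Z[4]=0
i=5: i≥r, start 0; Z[5]=1 scan→box=[5,6)
i=6: i≥r, start 0; Z[6]=0
i=7: i≥r, start 0; Z[7]=0
i=8: i≥r, start 0; Z[8]=0
i=9: i≥r, start 0; Z[9]=0
i=10: i≥r, start 0; Z[10]=4 scan→box=[10,14)
i=11: min(r-i=3, Z[1]=0)=0; Z[11]=0
i=12: min(r-i=2, Z[2]=1)=1; Z[12]=1
i=13: min(r-i=1, Z[3]=0)=0; Z[13]=0
i=14: i≥r, start 0; Z[14]=0
i=15: i≥r, start 0; Z[15]=0
i=16: i≥r, start 0; Z[16]=1 scan→box=[16,17)
i=17: i≥r, start 0; Z[17]=0
i=18: i≥r, start 0; Z[18]=0
i=19: i≥r, start 0; Z[19]=0
i=20: i≥r, start 0; Z[20]=1 scan→box=[20,21)
i=21: i≥r, start 0; Z[21]=0
i=22: i≥r, start 0; Z[22]=0
i=23: i≥r, start 0; Z[23]=0
i=24: i≥r, start 0; Z[24]=0
i=25: i≥r, start 0; Z[25]=0
i=26: i≥r, start 0; Z[26]=0
i=27: i≥r, start 0; Z[27]=1 scan→box=[27,28)
i=28: i≥r, start 0; Z[28]=0
i=29: i≥r, start 0; Z[29]=0
i=30: i≥r, start 0; Z[30]=0
i=31: i≥r, start 0; Z[31]=4 scan→box=[31,35)
i=32: min(r-i=3, Z[1]=0)=0; Z[32]=0
i=33: min(r-i=2, Z[2]=1)=1; Z[33]=1
i=34: min(r-i=1, Z[3]=0)=0; Z[34]=0
i=35: i≥r, start 0; Z[35]=0
i=36: i≥r, start 0; Z[36]=0
i=37: i≥r, start 0; Z[37]=0
i=38: i≥r, start 0; Z[38]=1 scan→box=[38,39)
i=39: i≥r, start 0; Z[39]=1 scan→box=[39,40)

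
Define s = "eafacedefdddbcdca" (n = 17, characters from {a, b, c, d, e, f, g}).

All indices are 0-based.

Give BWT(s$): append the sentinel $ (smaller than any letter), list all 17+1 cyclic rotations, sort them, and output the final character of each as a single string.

rank  rotation            last
    0  $eafacedefdddbcdca  a
    1  a$eafacedefdddbcdc  c
    2  acedefdddbcdca$eaf  f
    3  afacedefdddbcdca$e  e
    4  bcdca$eafacedefddd  d
    5  ca$eafacedefdddbcd  d
    6  cdca$eafacedefdddb  b
    7  cedefdddbcdca$eafa  a
    8  dbcdca$eafacedefdd  d
    9  dca$eafacedefdddbc  c
   10  ddbcdca$eafacedefd  d
   11  dddbcdca$eafacedef  f
   12  defdddbcdca$eaface  e
   13  eafacedefdddbcdca$  $
   14  edefdddbcdca$eafac  c
   15  efdddbcdca$eafaced  d
   16  facedefdddbcdca$ea  a
   17  fdddbcdca$eafacede  e

acfeddbadcdfe$cdae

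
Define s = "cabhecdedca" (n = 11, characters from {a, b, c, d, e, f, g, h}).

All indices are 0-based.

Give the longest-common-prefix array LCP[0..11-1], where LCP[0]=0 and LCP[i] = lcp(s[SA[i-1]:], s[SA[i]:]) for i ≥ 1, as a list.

sorted suffixes:
  #0 SA[0]=10  'a'
  #1 SA[1]=1  'abhecdedca'
  #2 SA[2]=2  'bhecdedca'
  #3 SA[3]=9  'ca'
  #4 SA[4]=0  'cabhecdedca'
  #5 SA[5]=5  'cdedca'
  #6 SA[6]=8  'dca'
  #7 SA[7]=6  'dedca'
  #8 SA[8]=4  'ecdedca'
  #9 SA[9]=7  'edca'
  #10 SA[10]=3  'hecdedca'

SA = [10, 1, 2, 9, 0, 5, 8, 6, 4, 7, 3]
[i] adj suffixes → lcp
  [1] 10/1 → 1 ('a')
  [2] 1/2 → 0 ('')
  [3] 2/9 → 0 ('')
  [4] 9/0 → 2 ('ca')
  [5] 0/5 → 1 ('c')
  [6] 5/8 → 0 ('')
  [7] 8/6 → 1 ('d')
  [8] 6/4 → 0 ('')
  [9] 4/7 → 1 ('e')
  [10] 7/3 → 0 ('')

[0, 1, 0, 0, 2, 1, 0, 1, 0, 1, 0]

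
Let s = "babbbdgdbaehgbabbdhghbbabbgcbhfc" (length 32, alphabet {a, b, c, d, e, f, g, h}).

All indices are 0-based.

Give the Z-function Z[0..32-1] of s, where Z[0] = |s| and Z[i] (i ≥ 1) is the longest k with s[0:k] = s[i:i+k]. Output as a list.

[32, 0, 1, 1, 1, 0, 0, 0, 2, 0, 0, 0, 0, 4, 0, 1, 1, 0, 0, 0, 0, 1, 4, 0, 1, 1, 0, 0, 1, 0, 0, 0]

Z[0]=32
i=1: fresh scan; Z[1]=0
i=2: fresh scan; Z[2]=1 grow→box=[2,3)
i=3: fresh scan; Z[3]=1 grow→box=[3,4)
i=4: fresh scan; Z[4]=1 grow→box=[4,5)
i=5: fresh scan; Z[5]=0
i=6: fresh scan; Z[6]=0
i=7: fresh scan; Z[7]=0
i=8: fresh scan; Z[8]=2 grow→box=[8,10)
i=9: min(r-i=1, Z[1]=0)=0; Z[9]=0
i=10: fresh scan; Z[10]=0
i=11: fresh scan; Z[11]=0
i=12: fresh scan; Z[12]=0
i=13: fresh scan; Z[13]=4 grow→box=[13,17)
i=14: min(r-i=3, Z[1]=0)=0; Z[14]=0
i=15: min(r-i=2, Z[2]=1)=1; Z[15]=1
i=16: min(r-i=1, Z[3]=1)=1; Z[16]=1
i=17: fresh scan; Z[17]=0
i=18: fresh scan; Z[18]=0
i=19: fresh scan; Z[19]=0
i=20: fresh scan; Z[20]=0
i=21: fresh scan; Z[21]=1 grow→box=[21,22)
i=22: fresh scan; Z[22]=4 grow→box=[22,26)
i=23: min(r-i=3, Z[1]=0)=0; Z[23]=0
i=24: min(r-i=2, Z[2]=1)=1; Z[24]=1
i=25: min(r-i=1, Z[3]=1)=1; Z[25]=1
i=26: fresh scan; Z[26]=0
i=27: fresh scan; Z[27]=0
i=28: fresh scan; Z[28]=1 grow→box=[28,29)
i=29: fresh scan; Z[29]=0
i=30: fresh scan; Z[30]=0
i=31: fresh scan; Z[31]=0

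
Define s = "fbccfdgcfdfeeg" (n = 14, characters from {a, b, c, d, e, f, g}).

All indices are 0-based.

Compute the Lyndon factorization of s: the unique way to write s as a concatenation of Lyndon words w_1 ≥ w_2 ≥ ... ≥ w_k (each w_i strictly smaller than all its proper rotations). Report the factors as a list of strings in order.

emit factor 1: 'f' (i=0, period=1)
emit factor 2: 'bccfdgcfdfeeg' (i=1, period=13)

["f", "bccfdgcfdfeeg"]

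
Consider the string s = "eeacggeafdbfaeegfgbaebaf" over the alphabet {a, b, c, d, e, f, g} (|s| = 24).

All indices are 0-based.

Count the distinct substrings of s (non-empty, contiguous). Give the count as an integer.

rank→(start, suffix):
  0 → (2, 'acggeafdbfaeegfgbaebaf')
  1 → (19, 'aebaf')
  2 → (12, 'aeegfgbaebaf')
  3 → (22, 'af')
  4 → (7, 'afdbfaeegfgbaebaf')
  5 → (18, 'baebaf')
  6 → (21, 'baf')
  7 → (10, 'bfaeegfgbaebaf')
  8 → (3, 'cggeafdbfaeegfgbaebaf')
  9 → (9, 'dbfaeegfgbaebaf')
  10 → (1, 'eacggeafdbfaeegfgbaebaf')
  11 → (6, 'eafdbfaeegfgbaebaf')
  12 → (20, 'ebaf')
  13 → (0, 'eeacggeafdbfaeegfgbaebaf')
  14 → (13, 'eegfgbaebaf')
  15 → (14, 'egfgbaebaf')
  16 → (23, 'f')
  17 → (11, 'faeegfgbaebaf')
  18 → (8, 'fdbfaeegfgbaebaf')
  19 → (16, 'fgbaebaf')
  20 → (17, 'gbaebaf')
  21 → (5, 'geafdbfaeegfgbaebaf')
  22 → (15, 'gfgbaebaf')
  23 → (4, 'ggeafdbfaeegfgbaebaf')

SA = [2, 19, 12, 22, 7, 18, 21, 10, 3, 9, 1, 6, 20, 0, 13, 14, 23, 11, 8, 16, 17, 5, 15, 4]
rank  pair      lcp
   1  s[2:],s[19:]  1  'a'
   2  s[19:],s[12:]  2  'ae'
   3  s[12:],s[22:]  1  'a'
   4  s[22:],s[7:]  2  'af'
   5  s[7:],s[18:]  0  ''
   6  s[18:],s[21:]  2  'ba'
   7  s[21:],s[10:]  1  'b'
   8  s[10:],s[3:]  0  ''
   9  s[3:],s[9:]  0  ''
  10  s[9:],s[1:]  0  ''
  11  s[1:],s[6:]  2  'ea'
  12  s[6:],s[20:]  1  'e'
  13  s[20:],s[0:]  1  'e'
  14  s[0:],s[13:]  2  'ee'
  15  s[13:],s[14:]  1  'e'
  16  s[14:],s[23:]  0  ''
  17  s[23:],s[11:]  1  'f'
  18  s[11:],s[8:]  1  'f'
  19  s[8:],s[16:]  1  'f'
  20  s[16:],s[17:]  0  ''
  21  s[17:],s[5:]  1  'g'
  22  s[5:],s[15:]  1  'g'
  23  s[15:],s[4:]  1  'g'

n(n+1)/2 = 24·25/2 = 300
Σ LCP = 0 + 1 + 2 + 1 + 2 + 0 + 2 + 1 + 0 + 0 + 0 + 2 + 1 + 1 + 2 + 1 + 0 + 1 + 1 + 1 + 0 + 1 + 1 + 1 = 22
distinct = 300 − 22 = 278

278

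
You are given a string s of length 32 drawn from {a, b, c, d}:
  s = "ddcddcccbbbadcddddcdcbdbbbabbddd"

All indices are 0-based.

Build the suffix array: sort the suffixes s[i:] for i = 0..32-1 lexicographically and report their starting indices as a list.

rank | idx | suffix
   0 |  26 | abbddd
   1 |  11 | adcddddcdcbdbbbabbddd
   2 |  25 | babbddd
   3 |  10 | badcddddcdcbdbbbabbddd
   4 |  24 | bbabbddd
   5 |   9 | bbadcddddcdcbdbbbabbddd
   6 |  23 | bbbabbddd
   7 |   8 | bbbadcddddcdcbdbbbabbddd
   8 |  27 | bbddd
   9 |  21 | bdbbbabbddd
  10 |  28 | bddd
  11 |   7 | cbbbadcddddcdcbdbbbabbddd
  12 |  20 | cbdbbbabbddd
  13 |   6 | ccbbbadcddddcdcbdbbbabbddd
  14 |   5 | cccbbbadcddddcdcbdbbbabbddd
  15 |  18 | cdcbdbbbabbddd
  16 |   2 | cddcccbbbadcddddcdcbdbbbabbddd
  17 |  13 | cddddcdcbdbbbabbddd
  18 |  31 | d
  19 |  22 | dbbbabbddd
  20 |  19 | dcbdbbbabbddd
  21 |   4 | dcccbbbadcddddcdcbdbbbabbddd
  22 |  17 | dcdcbdbbbabbddd
  23 |   1 | dcddcccbbbadcddddcdcbdbbbabbddd
  24 |  12 | dcddddcdcbdbbbabbddd
  25 |  30 | dd
  26 |   3 | ddcccbbbadcddddcdcbdbbbabbddd
  27 |  16 | ddcdcbdbbbabbddd
  28 |   0 | ddcddcccbbbadcddddcdcbdbbbabbddd
  29 |  29 | ddd
  30 |  15 | dddcdcbdbbbabbddd
  31 |  14 | ddddcdcbdbbbabbddd

[26, 11, 25, 10, 24, 9, 23, 8, 27, 21, 28, 7, 20, 6, 5, 18, 2, 13, 31, 22, 19, 4, 17, 1, 12, 30, 3, 16, 0, 29, 15, 14]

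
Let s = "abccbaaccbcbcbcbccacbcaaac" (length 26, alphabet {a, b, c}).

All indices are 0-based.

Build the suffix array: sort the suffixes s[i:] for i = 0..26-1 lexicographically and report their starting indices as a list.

rank | idx | suffix
   0 |  22 | aaac
   1 |  23 | aac
   2 |   5 | aaccbcbcbcbccacbcaaac
   3 |   0 | abccbaaccbcbcbcbccacbcaaac
   4 |  24 | ac
   5 |  18 | acbcaaac
   6 |   6 | accbcbcbcbccacbcaaac
   7 |   4 | baaccbcbcbcbccacbcaaac
   8 |  20 | bcaaac
   9 |   9 | bcbcbcbccacbcaaac
  10 |  11 | bcbcbccacbcaaac
  11 |  13 | bcbccacbcaaac
  12 |  15 | bccacbcaaac
  13 |   1 | bccbaaccbcbcbcbccacbcaaac
  14 |  25 | c
  15 |  21 | caaac
  16 |  17 | cacbcaaac
  17 |   3 | cbaaccbcbcbcbccacbcaaac
  18 |  19 | cbcaaac
  19 |   8 | cbcbcbcbccacbcaaac
  20 |  10 | cbcbcbccacbcaaac
  21 |  12 | cbcbccacbcaaac
  22 |  14 | cbccacbcaaac
  23 |  16 | ccacbcaaac
  24 |   2 | ccbaaccbcbcbcbccacbcaaac
  25 |   7 | ccbcbcbcbccacbcaaac

[22, 23, 5, 0, 24, 18, 6, 4, 20, 9, 11, 13, 15, 1, 25, 21, 17, 3, 19, 8, 10, 12, 14, 16, 2, 7]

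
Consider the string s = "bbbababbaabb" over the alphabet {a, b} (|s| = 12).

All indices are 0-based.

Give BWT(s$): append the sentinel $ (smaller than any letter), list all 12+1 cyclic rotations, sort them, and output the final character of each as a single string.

rank  rotation       last
    0  $bbbababbaabb  b
    1  aabb$bbbababb  b
    2  ababbaabb$bbb  b
    3  abb$bbbababba  a
    4  abbaabb$bbbab  b
    5  b$bbbababbaab  b
    6  baabb$bbbabab  b
    7  bababbaabb$bb  b
    8  babbaabb$bbba  a
    9  bb$bbbababbaa  a
   10  bbaabb$bbbaba  a
   11  bbababbaabb$b  b
   12  bbbababbaabb$  $

bbbabbbbaaab$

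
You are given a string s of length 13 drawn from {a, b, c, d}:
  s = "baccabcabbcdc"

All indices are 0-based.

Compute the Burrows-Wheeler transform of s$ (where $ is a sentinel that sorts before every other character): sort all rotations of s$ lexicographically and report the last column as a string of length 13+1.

cccb$aabdbcabc

rank  rotation        last
    0  $baccabcabbcdc  c
    1  abbcdc$baccabc  c
    2  abcabbcdc$bacc  c
    3  accabcabbcdc$b  b
    4  baccabcabbcdc$  $
    5  bbcdc$baccabca  a
    6  bcabbcdc$bacca  a
    7  bcdc$baccabcab  b
    8  c$baccabcabbcd  d
    9  cabbcdc$baccab  b
   10  cabcabbcdc$bac  c
   11  ccabcabbcdc$ba  a
   12  cdc$baccabcabb  b
   13  dc$baccabcabbc  c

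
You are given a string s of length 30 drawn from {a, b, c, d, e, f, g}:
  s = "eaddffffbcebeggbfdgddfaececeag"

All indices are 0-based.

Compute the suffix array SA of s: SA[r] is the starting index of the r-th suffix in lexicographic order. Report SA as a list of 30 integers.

rank→(start, suffix):
  0 → (1, 'addffffbcebeggbfdgddfaececeag')
  1 → (22, 'aececeag')
  2 → (28, 'ag')
  3 → (8, 'bcebeggbfdgddfaececeag')
  4 → (11, 'beggbfdgddfaececeag')
  5 → (15, 'bfdgddfaececeag')
  6 → (26, 'ceag')
  7 → (9, 'cebeggbfdgddfaececeag')
  8 → (24, 'ceceag')
  9 → (19, 'ddfaececeag')
  10 → (2, 'ddffffbcebeggbfdgddfaececeag')
  11 → (20, 'dfaececeag')
  12 → (3, 'dffffbcebeggbfdgddfaececeag')
  13 → (17, 'dgddfaececeag')
  14 → (0, 'eaddffffbcebeggbfdgddfaececeag')
  15 → (27, 'eag')
  16 → (10, 'ebeggbfdgddfaececeag')
  17 → (25, 'eceag')
  18 → (23, 'ececeag')
  19 → (12, 'eggbfdgddfaececeag')
  20 → (21, 'faececeag')
  21 → (7, 'fbcebeggbfdgddfaececeag')
  22 → (16, 'fdgddfaececeag')
  23 → (6, 'ffbcebeggbfdgddfaececeag')
  24 → (5, 'fffbcebeggbfdgddfaececeag')
  25 → (4, 'ffffbcebeggbfdgddfaececeag')
  26 → (29, 'g')
  27 → (14, 'gbfdgddfaececeag')
  28 → (18, 'gddfaececeag')
  29 → (13, 'ggbfdgddfaececeag')

[1, 22, 28, 8, 11, 15, 26, 9, 24, 19, 2, 20, 3, 17, 0, 27, 10, 25, 23, 12, 21, 7, 16, 6, 5, 4, 29, 14, 18, 13]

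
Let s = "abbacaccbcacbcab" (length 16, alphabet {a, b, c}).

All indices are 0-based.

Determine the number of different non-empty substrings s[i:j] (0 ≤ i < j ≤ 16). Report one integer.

112

rank | idx | suffix
   0 |  14 | ab
   1 |   0 | abbacaccbcacbcab
   2 |   3 | acaccbcacbcab
   3 |  10 | acbcab
   4 |   5 | accbcacbcab
   5 |  15 | b
   6 |   2 | bacaccbcacbcab
   7 |   1 | bbacaccbcacbcab
   8 |  12 | bcab
   9 |   8 | bcacbcab
  10 |  13 | cab
  11 |   9 | cacbcab
  12 |   4 | caccbcacbcab
  13 |  11 | cbcab
  14 |   7 | cbcacbcab
  15 |   6 | ccbcacbcab

SA = [14, 0, 3, 10, 5, 15, 2, 1, 12, 8, 13, 9, 4, 11, 7, 6]
rank  pair      lcp
   1  s[14:],s[0:]  2  'ab'
   2  s[0:],s[3:]  1  'a'
   3  s[3:],s[10:]  2  'ac'
   4  s[10:],s[5:]  2  'ac'
   5  s[5:],s[15:]  0  ''
   6  s[15:],s[2:]  1  'b'
   7  s[2:],s[1:]  1  'b'
   8  s[1:],s[12:]  1  'b'
   9  s[12:],s[8:]  3  'bca'
  10  s[8:],s[13:]  0  ''
  11  s[13:],s[9:]  2  'ca'
  12  s[9:],s[4:]  3  'cac'
  13  s[4:],s[11:]  1  'c'
  14  s[11:],s[7:]  4  'cbca'
  15  s[7:],s[6:]  1  'c'

n(n+1)/2 = 16·17/2 = 136
Σ LCP = 0 + 2 + 1 + 2 + 2 + 0 + 1 + 1 + 1 + 3 + 0 + 2 + 3 + 1 + 4 + 1 = 24
distinct = 136 − 24 = 112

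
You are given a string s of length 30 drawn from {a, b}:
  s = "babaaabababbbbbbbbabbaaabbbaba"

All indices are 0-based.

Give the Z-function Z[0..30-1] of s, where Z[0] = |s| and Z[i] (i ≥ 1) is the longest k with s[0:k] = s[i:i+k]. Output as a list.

[30, 0, 2, 0, 0, 0, 4, 0, 3, 0, 1, 1, 1, 1, 1, 1, 1, 3, 0, 1, 2, 0, 0, 0, 1, 1, 4, 0, 2, 0]

Z[0]=30
i=1: outside box; Z[1]=0
i=2: outside box; Z[2]=2 extend→box=[2,4)
i=3: min(r-i=1, Z[1]=0)=0; Z[3]=0
i=4: outside box; Z[4]=0
i=5: outside box; Z[5]=0
i=6: outside box; Z[6]=4 extend→box=[6,10)
i=7: min(r-i=3, Z[1]=0)=0; Z[7]=0
i=8: min(r-i=2, Z[2]=2)=2; Z[8]=3 extend→box=[8,11)
i=9: min(r-i=2, Z[1]=0)=0; Z[9]=0
i=10: min(r-i=1, Z[2]=2)=1; Z[10]=1
i=11: outside box; Z[11]=1 extend→box=[11,12)
i=12: outside box; Z[12]=1 extend→box=[12,13)
i=13: outside box; Z[13]=1 extend→box=[13,14)
i=14: outside box; Z[14]=1 extend→box=[14,15)
i=15: outside box; Z[15]=1 extend→box=[15,16)
i=16: outside box; Z[16]=1 extend→box=[16,17)
i=17: outside box; Z[17]=3 extend→box=[17,20)
i=18: min(r-i=2, Z[1]=0)=0; Z[18]=0
i=19: min(r-i=1, Z[2]=2)=1; Z[19]=1
i=20: outside box; Z[20]=2 extend→box=[20,22)
i=21: min(r-i=1, Z[1]=0)=0; Z[21]=0
i=22: outside box; Z[22]=0
i=23: outside box; Z[23]=0
i=24: outside box; Z[24]=1 extend→box=[24,25)
i=25: outside box; Z[25]=1 extend→box=[25,26)
i=26: outside box; Z[26]=4 extend→box=[26,30)
i=27: min(r-i=3, Z[1]=0)=0; Z[27]=0
i=28: min(r-i=2, Z[2]=2)=2; Z[28]=2
i=29: min(r-i=1, Z[3]=0)=0; Z[29]=0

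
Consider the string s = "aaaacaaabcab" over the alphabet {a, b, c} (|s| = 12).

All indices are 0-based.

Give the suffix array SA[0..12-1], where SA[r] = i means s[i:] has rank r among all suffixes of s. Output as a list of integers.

[0, 5, 1, 6, 2, 10, 7, 3, 11, 8, 4, 9]

rank | idx | suffix
   0 |   0 | aaaacaaabcab
   1 |   5 | aaabcab
   2 |   1 | aaacaaabcab
   3 |   6 | aabcab
   4 |   2 | aacaaabcab
   5 |  10 | ab
   6 |   7 | abcab
   7 |   3 | acaaabcab
   8 |  11 | b
   9 |   8 | bcab
  10 |   4 | caaabcab
  11 |   9 | cab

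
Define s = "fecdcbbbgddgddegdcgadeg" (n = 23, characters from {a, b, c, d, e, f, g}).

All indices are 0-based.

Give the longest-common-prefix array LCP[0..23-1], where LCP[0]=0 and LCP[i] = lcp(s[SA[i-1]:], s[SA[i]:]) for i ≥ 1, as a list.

[0, 0, 2, 1, 0, 1, 1, 0, 2, 1, 2, 1, 3, 1, 0, 1, 2, 0, 0, 1, 1, 2, 3]

rank→(start, suffix):
  0 → (19, 'adeg')
  1 → (5, 'bbbgddgddegdcgadeg')
  2 → (6, 'bbgddgddegdcgadeg')
  3 → (7, 'bgddgddegdcgadeg')
  4 → (4, 'cbbbgddgddegdcgadeg')
  5 → (2, 'cdcbbbgddgddegdcgadeg')
  6 → (17, 'cgadeg')
  7 → (3, 'dcbbbgddgddegdcgadeg')
  8 → (16, 'dcgadeg')
  9 → (12, 'ddegdcgadeg')
  10 → (9, 'ddgddegdcgadeg')
  11 → (20, 'deg')
  12 → (13, 'degdcgadeg')
  13 → (10, 'dgddegdcgadeg')
  14 → (1, 'ecdcbbbgddgddegdcgadeg')
  15 → (21, 'eg')
  16 → (14, 'egdcgadeg')
  17 → (0, 'fecdcbbbgddgddegdcgadeg')
  18 → (22, 'g')
  19 → (18, 'gadeg')
  20 → (15, 'gdcgadeg')
  21 → (11, 'gddegdcgadeg')
  22 → (8, 'gddgddegdcgadeg')

SA = [19, 5, 6, 7, 4, 2, 17, 3, 16, 12, 9, 20, 13, 10, 1, 21, 14, 0, 22, 18, 15, 11, 8]
[i] adj suffixes → lcp
  [1] 19/5 → 0 ('')
  [2] 5/6 → 2 ('bb')
  [3] 6/7 → 1 ('b')
  [4] 7/4 → 0 ('')
  [5] 4/2 → 1 ('c')
  [6] 2/17 → 1 ('c')
  [7] 17/3 → 0 ('')
  [8] 3/16 → 2 ('dc')
  [9] 16/12 → 1 ('d')
  [10] 12/9 → 2 ('dd')
  [11] 9/20 → 1 ('d')
  [12] 20/13 → 3 ('deg')
  [13] 13/10 → 1 ('d')
  [14] 10/1 → 0 ('')
  [15] 1/21 → 1 ('e')
  [16] 21/14 → 2 ('eg')
  [17] 14/0 → 0 ('')
  [18] 0/22 → 0 ('')
  [19] 22/18 → 1 ('g')
  [20] 18/15 → 1 ('g')
  [21] 15/11 → 2 ('gd')
  [22] 11/8 → 3 ('gdd')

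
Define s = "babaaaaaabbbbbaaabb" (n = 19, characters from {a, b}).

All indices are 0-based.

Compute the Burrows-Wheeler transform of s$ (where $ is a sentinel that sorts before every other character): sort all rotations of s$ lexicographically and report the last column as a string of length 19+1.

rank  rotation              last
    0  $babaaaaaabbbbbaaabb  b
    1  aaaaaabbbbbaaabb$bab  b
    2  aaaaabbbbbaaabb$baba  a
    3  aaaabbbbbaaabb$babaa  a
    4  aaabb$babaaaaaabbbbb  b
    5  aaabbbbbaaabb$babaaa  a
    6  aabb$babaaaaaabbbbba  a
    7  aabbbbbaaabb$babaaaa  a
    8  abaaaaaabbbbbaaabb$b  b
    9  abb$babaaaaaabbbbbaa  a
   10  abbbbbaaabb$babaaaaa  a
   11  b$babaaaaaabbbbbaaab  b
   12  baaaaaabbbbbaaabb$ba  a
   13  baaabb$babaaaaaabbbb  b
   14  babaaaaaabbbbbaaabb$  $
   15  bb$babaaaaaabbbbbaaa  a
   16  bbaaabb$babaaaaaabbb  b
   17  bbbaaabb$babaaaaaabb  b
   18  bbbbaaabb$babaaaaaab  b
   19  bbbbbaaabb$babaaaaaa  a

bbaabaaabaabab$abbba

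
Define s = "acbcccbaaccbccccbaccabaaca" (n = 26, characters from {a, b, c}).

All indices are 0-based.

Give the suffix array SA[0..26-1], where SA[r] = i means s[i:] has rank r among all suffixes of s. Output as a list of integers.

[25, 22, 7, 20, 23, 0, 17, 8, 21, 6, 16, 2, 11, 24, 19, 5, 15, 1, 10, 18, 4, 14, 9, 3, 13, 12]

rank→(start, suffix):
  0 → (25, 'a')
  1 → (22, 'aaca')
  2 → (7, 'aaccbccccbaccabaaca')
  3 → (20, 'abaaca')
  4 → (23, 'aca')
  5 → (0, 'acbcccbaaccbccccbaccabaaca')
  6 → (17, 'accabaaca')
  7 → (8, 'accbccccbaccabaaca')
  8 → (21, 'baaca')
  9 → (6, 'baaccbccccbaccabaaca')
  10 → (16, 'baccabaaca')
  11 → (2, 'bcccbaaccbccccbaccabaaca')
  12 → (11, 'bccccbaccabaaca')
  13 → (24, 'ca')
  14 → (19, 'cabaaca')
  15 → (5, 'cbaaccbccccbaccabaaca')
  16 → (15, 'cbaccabaaca')
  17 → (1, 'cbcccbaaccbccccbaccabaaca')
  18 → (10, 'cbccccbaccabaaca')
  19 → (18, 'ccabaaca')
  20 → (4, 'ccbaaccbccccbaccabaaca')
  21 → (14, 'ccbaccabaaca')
  22 → (9, 'ccbccccbaccabaaca')
  23 → (3, 'cccbaaccbccccbaccabaaca')
  24 → (13, 'cccbaccabaaca')
  25 → (12, 'ccccbaccabaaca')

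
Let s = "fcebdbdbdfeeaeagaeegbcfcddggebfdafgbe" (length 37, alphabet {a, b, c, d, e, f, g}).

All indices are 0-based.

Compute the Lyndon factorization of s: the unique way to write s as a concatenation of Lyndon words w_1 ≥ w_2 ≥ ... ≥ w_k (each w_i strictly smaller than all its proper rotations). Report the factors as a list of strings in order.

["f", "ce", "bdbdbdfee", "aeagaeegbcfcddggebfdafgbe"]

emit factor 1: 'f' (i=0, period=1)
emit factor 2: 'ce' (i=1, period=2)
emit factor 3: 'bdbdbdfee' (i=3, period=9)
emit factor 4: 'aeagaeegbcfcddggebfdafgbe' (i=12, period=25)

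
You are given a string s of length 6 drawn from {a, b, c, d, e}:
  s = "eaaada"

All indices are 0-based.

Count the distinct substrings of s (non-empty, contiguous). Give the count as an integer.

17

rank→(start, suffix):
  0 → (5, 'a')
  1 → (1, 'aaada')
  2 → (2, 'aada')
  3 → (3, 'ada')
  4 → (4, 'da')
  5 → (0, 'eaaada')

SA = [5, 1, 2, 3, 4, 0]
rank  pair      lcp
   1  s[5:],s[1:]  1  'a'
   2  s[1:],s[2:]  2  'aa'
   3  s[2:],s[3:]  1  'a'
   4  s[3:],s[4:]  0  ''
   5  s[4:],s[0:]  0  ''

n(n+1)/2 = 6·7/2 = 21
Σ LCP = 0 + 1 + 2 + 1 + 0 + 0 = 4
distinct = 21 − 4 = 17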